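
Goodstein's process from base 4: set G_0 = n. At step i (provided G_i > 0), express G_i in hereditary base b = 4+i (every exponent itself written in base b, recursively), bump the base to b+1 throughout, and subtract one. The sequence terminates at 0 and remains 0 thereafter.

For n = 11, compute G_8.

15

11 —HB4→ 2·4 + 3 —bump→ 2·5 + 3 = 13 —(−1)→ 12
12 —HB5→ 2·5 + 2 —bump→ 2·6 + 2 = 14 —(−1)→ 13
13 —HB6→ 2·6 + 1 —bump→ 2·7 + 1 = 15 —(−1)→ 14
14 —HB7→ 2·7 —bump→ 2·8 = 16 —(−1)→ 15
15 —HB8→ 8 + 7 —bump→ 9 + 7 = 16 —(−1)→ 15
15 —HB9→ 9 + 6 —bump→ 10 + 6 = 16 —(−1)→ 15
15 —HB10→ 10 + 5 —bump→ 11 + 5 = 16 —(−1)→ 15
15 —HB11→ 11 + 4 —bump→ 12 + 4 = 16 —(−1)→ 15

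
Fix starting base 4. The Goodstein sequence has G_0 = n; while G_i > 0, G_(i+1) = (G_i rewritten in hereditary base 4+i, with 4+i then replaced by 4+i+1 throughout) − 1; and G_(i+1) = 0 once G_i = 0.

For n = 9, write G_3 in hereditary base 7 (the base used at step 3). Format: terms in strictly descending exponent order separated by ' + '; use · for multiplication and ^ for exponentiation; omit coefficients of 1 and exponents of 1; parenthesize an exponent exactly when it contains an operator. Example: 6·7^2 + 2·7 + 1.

7 + 4

base 4: 9 = 2·4 + 1; at 5: 2·5 + 1 = 11; next = 10
base 5: 10 = 2·5; at 6: 2·6 = 12; next = 11
base 6: 11 = 6 + 5; at 7: 7 + 5 = 12; next = 11
base 7: 11 = 7 + 4; at 8: 8 + 4 = 12; next = 11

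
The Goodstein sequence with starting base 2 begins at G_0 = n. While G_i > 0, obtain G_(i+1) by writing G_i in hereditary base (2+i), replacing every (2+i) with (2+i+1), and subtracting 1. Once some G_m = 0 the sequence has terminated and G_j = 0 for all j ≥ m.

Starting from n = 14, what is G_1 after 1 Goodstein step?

110

i=0: 14 = 2^(2 + 1) + 2^2 + 2 (b=2); 2→3: 3^(3 + 1) + 3^3 + 3 = 111; 111−1 = 110
i=1: 110 = 3^(3 + 1) + 3^3 + 2 (b=3); 3→4: 4^(4 + 1) + 4^4 + 2 = 1282; 1282−1 = 1281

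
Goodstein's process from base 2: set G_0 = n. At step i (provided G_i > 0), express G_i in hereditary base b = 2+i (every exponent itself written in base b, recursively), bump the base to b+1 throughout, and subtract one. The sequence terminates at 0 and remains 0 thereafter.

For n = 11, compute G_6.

134217727

[0] 11 ≡ 2^(2 + 1) + 2 + 1 (base 2). Lift 3: 85. −1: 84.
[1] 84 ≡ 3^(3 + 1) + 3 (base 3). Lift 4: 1028. −1: 1027.
[2] 1027 ≡ 4^(4 + 1) + 3 (base 4). Lift 5: 15628. −1: 15627.
[3] 15627 ≡ 5^(5 + 1) + 2 (base 5). Lift 6: 279938. −1: 279937.
[4] 279937 ≡ 6^(6 + 1) + 1 (base 6). Lift 7: 5764802. −1: 5764801.
[5] 5764801 ≡ 7^(7 + 1) (base 7). Lift 8: 134217728. −1: 134217727.
[6] 134217727 ≡ 7·8^8 + 7·8^7 + 7·8^6 + 7·8^5 + 7·8^4 + 7·8^3 + 7·8^2 + 7·8 + 7 (base 8). Lift 9: 2749609303. −1: 2749609302.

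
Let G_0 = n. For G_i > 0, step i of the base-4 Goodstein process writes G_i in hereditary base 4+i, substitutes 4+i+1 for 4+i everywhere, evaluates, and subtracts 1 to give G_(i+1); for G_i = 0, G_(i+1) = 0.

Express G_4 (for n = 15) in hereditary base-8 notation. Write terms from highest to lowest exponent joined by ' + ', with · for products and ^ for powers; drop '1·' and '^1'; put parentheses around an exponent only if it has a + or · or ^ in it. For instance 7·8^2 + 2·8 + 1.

2·8 + 7

step 0: 15 = 3·4 + 3; sub 5 for 4: 3·5 + 3; = 18; G_1 = 18−1 = 17
step 1: 17 = 3·5 + 2; sub 6 for 5: 3·6 + 2; = 20; G_2 = 20−1 = 19
step 2: 19 = 3·6 + 1; sub 7 for 6: 3·7 + 1; = 22; G_3 = 22−1 = 21
step 3: 21 = 3·7; sub 8 for 7: 3·8; = 24; G_4 = 24−1 = 23
step 4: 23 = 2·8 + 7; sub 9 for 8: 2·9 + 7; = 25; G_5 = 25−1 = 24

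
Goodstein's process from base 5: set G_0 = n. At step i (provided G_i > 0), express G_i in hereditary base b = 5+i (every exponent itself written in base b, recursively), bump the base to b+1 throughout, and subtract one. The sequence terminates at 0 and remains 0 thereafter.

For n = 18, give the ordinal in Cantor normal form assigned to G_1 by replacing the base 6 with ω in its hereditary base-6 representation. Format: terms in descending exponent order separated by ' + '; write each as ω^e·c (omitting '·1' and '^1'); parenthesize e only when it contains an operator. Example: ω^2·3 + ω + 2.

ω·3 + 2

i=0: 18 = 3·5 + 3 (b=5); 5→6: 3·6 + 3 = 21; 21−1 = 20
i=1: 20 = 3·6 + 2 (b=6); 6→7: 3·7 + 2 = 23; 23−1 = 22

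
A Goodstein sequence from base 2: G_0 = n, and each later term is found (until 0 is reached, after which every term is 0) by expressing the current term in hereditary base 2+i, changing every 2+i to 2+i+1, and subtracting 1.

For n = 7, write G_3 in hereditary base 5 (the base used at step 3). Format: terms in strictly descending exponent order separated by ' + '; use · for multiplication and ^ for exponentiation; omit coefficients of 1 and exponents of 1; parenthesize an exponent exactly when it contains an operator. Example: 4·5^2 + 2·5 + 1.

5^5 + 2

step 0: 7 = 2^2 + 2 + 1; sub 3 for 2: 3^3 + 3 + 1; = 31; G_1 = 31−1 = 30
step 1: 30 = 3^3 + 3; sub 4 for 3: 4^4 + 4; = 260; G_2 = 260−1 = 259
step 2: 259 = 4^4 + 3; sub 5 for 4: 5^5 + 3; = 3128; G_3 = 3128−1 = 3127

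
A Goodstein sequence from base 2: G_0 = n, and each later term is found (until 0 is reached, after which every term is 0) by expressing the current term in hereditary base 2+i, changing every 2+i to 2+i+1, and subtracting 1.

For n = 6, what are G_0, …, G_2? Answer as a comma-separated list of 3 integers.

6, 29, 257

[0] 6 ≡ 2^2 + 2 (base 2). Lift 3: 30. −1: 29.
[1] 29 ≡ 3^3 + 2 (base 3). Lift 4: 258. −1: 257.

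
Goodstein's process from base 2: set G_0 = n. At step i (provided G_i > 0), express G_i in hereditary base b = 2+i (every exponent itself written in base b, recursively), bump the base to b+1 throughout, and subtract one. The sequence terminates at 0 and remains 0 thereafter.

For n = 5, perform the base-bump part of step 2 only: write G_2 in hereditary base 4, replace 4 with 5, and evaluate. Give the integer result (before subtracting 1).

468

5 —HB2→ 2^2 + 1 —bump→ 3^3 + 1 = 28 —(−1)→ 27
27 —HB3→ 3^3 —bump→ 4^4 = 256 —(−1)→ 255
255 —HB4→ 3·4^3 + 3·4^2 + 3·4 + 3 —bump→ 3·5^3 + 3·5^2 + 3·5 + 3 = 468 —(−1)→ 467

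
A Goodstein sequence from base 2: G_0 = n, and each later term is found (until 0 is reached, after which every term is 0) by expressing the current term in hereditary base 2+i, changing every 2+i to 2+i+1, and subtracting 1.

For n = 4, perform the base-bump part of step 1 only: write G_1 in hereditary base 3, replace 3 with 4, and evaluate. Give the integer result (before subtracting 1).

42

(0) 4|_2 = 2^2 ↦ 3^3|_3 = 27 ⇒ 26
(1) 26|_3 = 2·3^2 + 2·3 + 2 ↦ 2·4^2 + 2·4 + 2|_4 = 42 ⇒ 41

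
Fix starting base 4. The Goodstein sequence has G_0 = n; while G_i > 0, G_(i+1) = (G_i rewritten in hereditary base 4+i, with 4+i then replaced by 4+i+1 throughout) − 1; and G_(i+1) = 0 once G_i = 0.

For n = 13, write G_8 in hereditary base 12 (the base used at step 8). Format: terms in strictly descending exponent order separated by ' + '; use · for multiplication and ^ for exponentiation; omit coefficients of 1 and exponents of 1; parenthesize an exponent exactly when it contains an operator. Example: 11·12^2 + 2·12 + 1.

12 + 11

i=0: 13 = 3·4 + 1 (b=4); 4→5: 3·5 + 1 = 16; 16−1 = 15
i=1: 15 = 3·5 (b=5); 5→6: 3·6 = 18; 18−1 = 17
i=2: 17 = 2·6 + 5 (b=6); 6→7: 2·7 + 5 = 19; 19−1 = 18
i=3: 18 = 2·7 + 4 (b=7); 7→8: 2·8 + 4 = 20; 20−1 = 19
i=4: 19 = 2·8 + 3 (b=8); 8→9: 2·9 + 3 = 21; 21−1 = 20
i=5: 20 = 2·9 + 2 (b=9); 9→10: 2·10 + 2 = 22; 22−1 = 21
i=6: 21 = 2·10 + 1 (b=10); 10→11: 2·11 + 1 = 23; 23−1 = 22
i=7: 22 = 2·11 (b=11); 11→12: 2·12 = 24; 24−1 = 23
i=8: 23 = 12 + 11 (b=12); 12→13: 13 + 11 = 24; 24−1 = 23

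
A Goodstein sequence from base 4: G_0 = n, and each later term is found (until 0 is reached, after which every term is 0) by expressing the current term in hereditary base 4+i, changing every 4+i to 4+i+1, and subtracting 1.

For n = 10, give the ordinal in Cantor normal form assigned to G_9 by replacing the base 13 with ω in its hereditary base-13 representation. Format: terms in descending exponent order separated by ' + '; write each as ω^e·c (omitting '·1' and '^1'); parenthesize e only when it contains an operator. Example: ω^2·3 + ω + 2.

i=0: 10 = 2·4 + 2 (b=4); 4→5: 2·5 + 2 = 12; 12−1 = 11
i=1: 11 = 2·5 + 1 (b=5); 5→6: 2·6 + 1 = 13; 13−1 = 12
i=2: 12 = 2·6 (b=6); 6→7: 2·7 = 14; 14−1 = 13
i=3: 13 = 7 + 6 (b=7); 7→8: 8 + 6 = 14; 14−1 = 13
i=4: 13 = 8 + 5 (b=8); 8→9: 9 + 5 = 14; 14−1 = 13
i=5: 13 = 9 + 4 (b=9); 9→10: 10 + 4 = 14; 14−1 = 13
i=6: 13 = 10 + 3 (b=10); 10→11: 11 + 3 = 14; 14−1 = 13
i=7: 13 = 11 + 2 (b=11); 11→12: 12 + 2 = 14; 14−1 = 13
i=8: 13 = 12 + 1 (b=12); 12→13: 13 + 1 = 14; 14−1 = 13

ω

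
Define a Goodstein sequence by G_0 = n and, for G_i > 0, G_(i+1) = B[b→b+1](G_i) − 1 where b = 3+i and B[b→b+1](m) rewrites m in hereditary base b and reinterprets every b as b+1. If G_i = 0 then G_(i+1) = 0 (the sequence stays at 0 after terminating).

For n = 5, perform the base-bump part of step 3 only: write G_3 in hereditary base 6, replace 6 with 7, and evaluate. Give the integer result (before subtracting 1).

5

5 —HB3→ 3 + 2 —bump→ 4 + 2 = 6 —(−1)→ 5
5 —HB4→ 4 + 1 —bump→ 5 + 1 = 6 —(−1)→ 5
5 —HB5→ 5 —bump→ 6 = 6 —(−1)→ 5
5 —HB6→ 5 —bump→ 5 = 5 —(−1)→ 4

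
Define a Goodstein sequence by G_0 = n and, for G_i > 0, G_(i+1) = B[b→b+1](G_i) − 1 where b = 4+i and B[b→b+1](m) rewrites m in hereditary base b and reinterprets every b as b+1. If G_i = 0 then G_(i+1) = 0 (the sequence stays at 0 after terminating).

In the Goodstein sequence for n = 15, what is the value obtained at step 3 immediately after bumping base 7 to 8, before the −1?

24

i=0: 15 = 3·4 + 3 (b=4); 4→5: 3·5 + 3 = 18; 18−1 = 17
i=1: 17 = 3·5 + 2 (b=5); 5→6: 3·6 + 2 = 20; 20−1 = 19
i=2: 19 = 3·6 + 1 (b=6); 6→7: 3·7 + 1 = 22; 22−1 = 21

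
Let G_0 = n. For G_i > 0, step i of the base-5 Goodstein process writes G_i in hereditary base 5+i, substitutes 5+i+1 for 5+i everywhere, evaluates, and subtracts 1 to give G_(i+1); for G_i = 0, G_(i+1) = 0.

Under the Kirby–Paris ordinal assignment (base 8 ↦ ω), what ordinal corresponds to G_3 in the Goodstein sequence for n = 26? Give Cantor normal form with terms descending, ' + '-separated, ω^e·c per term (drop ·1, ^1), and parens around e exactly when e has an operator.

G_0=26  [base 5] 5^2 + 1  →[5↦6]→  6^2 + 1 = 37  −1 ⇒ G_1=36
G_1=36  [base 6] 6^2  →[6↦7]→  7^2 = 49  −1 ⇒ G_2=48
G_2=48  [base 7] 6·7 + 6  →[7↦8]→  6·8 + 6 = 54  −1 ⇒ G_3=53

ω·6 + 5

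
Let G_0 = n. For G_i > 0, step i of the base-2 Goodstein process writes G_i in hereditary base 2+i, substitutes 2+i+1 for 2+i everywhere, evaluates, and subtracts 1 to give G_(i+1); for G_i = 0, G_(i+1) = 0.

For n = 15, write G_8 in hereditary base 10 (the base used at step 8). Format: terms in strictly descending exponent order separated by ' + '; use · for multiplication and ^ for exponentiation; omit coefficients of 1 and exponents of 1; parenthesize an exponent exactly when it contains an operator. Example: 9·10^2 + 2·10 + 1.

G_0 = 15. HB_2(15) = 2^(2 + 1) + 2^2 + 2 + 1. Bump = 112. G_1 = 111.
G_1 = 111. HB_3(111) = 3^(3 + 1) + 3^3 + 3. Bump = 1284. G_2 = 1283.
G_2 = 1283. HB_4(1283) = 4^(4 + 1) + 4^4 + 3. Bump = 18753. G_3 = 18752.
G_3 = 18752. HB_5(18752) = 5^(5 + 1) + 5^5 + 2. Bump = 326594. G_4 = 326593.
G_4 = 326593. HB_6(326593) = 6^(6 + 1) + 6^6 + 1. Bump = 6588345. G_5 = 6588344.
G_5 = 6588344. HB_7(6588344) = 7^(7 + 1) + 7^7. Bump = 150994944. G_6 = 150994943.
G_6 = 150994943. HB_8(150994943) = 8^(8 + 1) + 7·8^7 + 7·8^6 + 7·8^5 + 7·8^4 + 7·8^3 + 7·8^2 + 7·8 + 7. Bump = 3524450281. G_7 = 3524450280.
G_7 = 3524450280. HB_9(3524450280) = 9^(9 + 1) + 7·9^7 + 7·9^6 + 7·9^5 + 7·9^4 + 7·9^3 + 7·9^2 + 7·9 + 6. Bump = 100077777776. G_8 = 100077777775.

10^(10 + 1) + 7·10^7 + 7·10^6 + 7·10^5 + 7·10^4 + 7·10^3 + 7·10^2 + 7·10 + 5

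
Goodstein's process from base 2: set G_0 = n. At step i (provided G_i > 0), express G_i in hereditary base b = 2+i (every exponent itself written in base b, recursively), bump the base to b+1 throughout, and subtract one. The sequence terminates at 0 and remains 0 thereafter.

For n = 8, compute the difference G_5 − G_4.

1553800

(0) 8|_2 = 2^(2 + 1) ↦ 3^(3 + 1)|_3 = 81 ⇒ 80
(1) 80|_3 = 2·3^3 + 2·3^2 + 2·3 + 2 ↦ 2·4^4 + 2·4^2 + 2·4 + 2|_4 = 554 ⇒ 553
(2) 553|_4 = 2·4^4 + 2·4^2 + 2·4 + 1 ↦ 2·5^5 + 2·5^2 + 2·5 + 1|_5 = 6311 ⇒ 6310
(3) 6310|_5 = 2·5^5 + 2·5^2 + 2·5 ↦ 2·6^6 + 2·6^2 + 2·6|_6 = 93396 ⇒ 93395
(4) 93395|_6 = 2·6^6 + 2·6^2 + 6 + 5 ↦ 2·7^7 + 2·7^2 + 7 + 5|_7 = 1647196 ⇒ 1647195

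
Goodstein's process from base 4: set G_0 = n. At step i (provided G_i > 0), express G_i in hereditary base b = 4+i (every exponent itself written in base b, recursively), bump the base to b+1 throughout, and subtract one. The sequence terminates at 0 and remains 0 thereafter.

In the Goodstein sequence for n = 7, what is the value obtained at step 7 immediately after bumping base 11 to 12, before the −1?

G_0 = 7. HB_4(7) = 4 + 3. Bump = 8. G_1 = 7.
G_1 = 7. HB_5(7) = 5 + 2. Bump = 8. G_2 = 7.
G_2 = 7. HB_6(7) = 6 + 1. Bump = 8. G_3 = 7.
G_3 = 7. HB_7(7) = 7. Bump = 8. G_4 = 7.
G_4 = 7. HB_8(7) = 7. Bump = 7. G_5 = 6.
G_5 = 6. HB_9(6) = 6. Bump = 6. G_6 = 5.
G_6 = 5. HB_10(5) = 5. Bump = 5. G_7 = 4.
G_7 = 4. HB_11(4) = 4. Bump = 4. G_8 = 3.

4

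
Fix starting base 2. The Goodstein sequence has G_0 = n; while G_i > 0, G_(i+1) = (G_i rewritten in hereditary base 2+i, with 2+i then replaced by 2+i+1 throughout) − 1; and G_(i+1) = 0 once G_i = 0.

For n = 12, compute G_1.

G_0=12  [base 2] 2^(2 + 1) + 2^2  →[2↦3]→  3^(3 + 1) + 3^3 = 108  −1 ⇒ G_1=107
G_1=107  [base 3] 3^(3 + 1) + 2·3^2 + 2·3 + 2  →[3↦4]→  4^(4 + 1) + 2·4^2 + 2·4 + 2 = 1066  −1 ⇒ G_2=1065

107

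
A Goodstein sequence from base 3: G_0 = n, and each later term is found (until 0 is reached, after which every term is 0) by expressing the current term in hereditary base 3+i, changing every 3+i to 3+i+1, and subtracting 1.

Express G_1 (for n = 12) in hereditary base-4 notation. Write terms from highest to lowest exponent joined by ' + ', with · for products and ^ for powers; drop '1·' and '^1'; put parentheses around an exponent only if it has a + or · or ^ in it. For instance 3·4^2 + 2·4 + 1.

i=0: 12 = 3^2 + 3 (b=3); 3→4: 4^2 + 4 = 20; 20−1 = 19
i=1: 19 = 4^2 + 3 (b=4); 4→5: 5^2 + 3 = 28; 28−1 = 27

4^2 + 3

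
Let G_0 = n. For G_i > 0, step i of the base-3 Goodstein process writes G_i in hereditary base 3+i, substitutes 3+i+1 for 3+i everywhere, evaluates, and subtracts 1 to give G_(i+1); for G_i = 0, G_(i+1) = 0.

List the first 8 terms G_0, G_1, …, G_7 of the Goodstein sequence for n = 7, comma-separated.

7, 8, 9, 9, 9, 9, 9, 9

7 —HB3→ 2·3 + 1 —bump→ 2·4 + 1 = 9 —(−1)→ 8
8 —HB4→ 2·4 —bump→ 2·5 = 10 —(−1)→ 9
9 —HB5→ 5 + 4 —bump→ 6 + 4 = 10 —(−1)→ 9
9 —HB6→ 6 + 3 —bump→ 7 + 3 = 10 —(−1)→ 9
9 —HB7→ 7 + 2 —bump→ 8 + 2 = 10 —(−1)→ 9
9 —HB8→ 8 + 1 —bump→ 9 + 1 = 10 —(−1)→ 9
9 —HB9→ 9 —bump→ 10 = 10 —(−1)→ 9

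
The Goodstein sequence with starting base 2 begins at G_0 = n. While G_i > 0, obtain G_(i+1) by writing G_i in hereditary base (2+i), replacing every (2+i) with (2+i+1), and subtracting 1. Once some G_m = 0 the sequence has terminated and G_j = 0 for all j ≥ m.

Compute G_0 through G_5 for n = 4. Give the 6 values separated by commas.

4, 26, 41, 60, 83, 109

G_0=4  [base 2] 2^2  →[2↦3]→  3^3 = 27  −1 ⇒ G_1=26
G_1=26  [base 3] 2·3^2 + 2·3 + 2  →[3↦4]→  2·4^2 + 2·4 + 2 = 42  −1 ⇒ G_2=41
G_2=41  [base 4] 2·4^2 + 2·4 + 1  →[4↦5]→  2·5^2 + 2·5 + 1 = 61  −1 ⇒ G_3=60
G_3=60  [base 5] 2·5^2 + 2·5  →[5↦6]→  2·6^2 + 2·6 = 84  −1 ⇒ G_4=83
G_4=83  [base 6] 2·6^2 + 6 + 5  →[6↦7]→  2·7^2 + 7 + 5 = 110  −1 ⇒ G_5=109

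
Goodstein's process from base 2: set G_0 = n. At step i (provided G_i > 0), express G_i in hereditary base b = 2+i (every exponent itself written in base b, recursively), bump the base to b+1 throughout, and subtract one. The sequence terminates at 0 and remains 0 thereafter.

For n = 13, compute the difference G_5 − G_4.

5485287

G_0=13  [base 2] 2^(2 + 1) + 2^2 + 1  →[2↦3]→  3^(3 + 1) + 3^3 + 1 = 109  −1 ⇒ G_1=108
G_1=108  [base 3] 3^(3 + 1) + 3^3  →[3↦4]→  4^(4 + 1) + 4^4 = 1280  −1 ⇒ G_2=1279
G_2=1279  [base 4] 4^(4 + 1) + 3·4^3 + 3·4^2 + 3·4 + 3  →[4↦5]→  5^(5 + 1) + 3·5^3 + 3·5^2 + 3·5 + 3 = 16093  −1 ⇒ G_3=16092
G_3=16092  [base 5] 5^(5 + 1) + 3·5^3 + 3·5^2 + 3·5 + 2  →[5↦6]→  6^(6 + 1) + 3·6^3 + 3·6^2 + 3·6 + 2 = 280712  −1 ⇒ G_4=280711
G_4=280711  [base 6] 6^(6 + 1) + 3·6^3 + 3·6^2 + 3·6 + 1  →[6↦7]→  7^(7 + 1) + 3·7^3 + 3·7^2 + 3·7 + 1 = 5765999  −1 ⇒ G_5=5765998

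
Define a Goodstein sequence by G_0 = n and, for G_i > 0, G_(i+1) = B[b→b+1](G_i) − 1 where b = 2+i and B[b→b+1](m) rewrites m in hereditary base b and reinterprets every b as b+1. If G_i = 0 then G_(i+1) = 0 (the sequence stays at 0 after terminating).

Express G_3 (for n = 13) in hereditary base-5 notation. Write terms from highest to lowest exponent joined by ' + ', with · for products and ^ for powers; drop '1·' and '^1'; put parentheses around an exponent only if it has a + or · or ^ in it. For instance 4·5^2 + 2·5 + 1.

step 0: 13 = 2^(2 + 1) + 2^2 + 1; sub 3 for 2: 3^(3 + 1) + 3^3 + 1; = 109; G_1 = 109−1 = 108
step 1: 108 = 3^(3 + 1) + 3^3; sub 4 for 3: 4^(4 + 1) + 4^4; = 1280; G_2 = 1280−1 = 1279
step 2: 1279 = 4^(4 + 1) + 3·4^3 + 3·4^2 + 3·4 + 3; sub 5 for 4: 5^(5 + 1) + 3·5^3 + 3·5^2 + 3·5 + 3; = 16093; G_3 = 16093−1 = 16092

5^(5 + 1) + 3·5^3 + 3·5^2 + 3·5 + 2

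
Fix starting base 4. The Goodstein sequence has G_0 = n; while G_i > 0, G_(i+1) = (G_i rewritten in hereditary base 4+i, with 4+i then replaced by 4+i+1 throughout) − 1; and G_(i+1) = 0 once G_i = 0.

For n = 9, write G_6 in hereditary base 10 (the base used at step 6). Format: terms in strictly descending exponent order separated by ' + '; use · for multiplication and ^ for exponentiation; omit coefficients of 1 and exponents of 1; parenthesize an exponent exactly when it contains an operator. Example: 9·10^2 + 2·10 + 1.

10 + 1

i=0: 9 = 2·4 + 1 (b=4); 4→5: 2·5 + 1 = 11; 11−1 = 10
i=1: 10 = 2·5 (b=5); 5→6: 2·6 = 12; 12−1 = 11
i=2: 11 = 6 + 5 (b=6); 6→7: 7 + 5 = 12; 12−1 = 11
i=3: 11 = 7 + 4 (b=7); 7→8: 8 + 4 = 12; 12−1 = 11
i=4: 11 = 8 + 3 (b=8); 8→9: 9 + 3 = 12; 12−1 = 11
i=5: 11 = 9 + 2 (b=9); 9→10: 10 + 2 = 12; 12−1 = 11
i=6: 11 = 10 + 1 (b=10); 10→11: 11 + 1 = 12; 12−1 = 11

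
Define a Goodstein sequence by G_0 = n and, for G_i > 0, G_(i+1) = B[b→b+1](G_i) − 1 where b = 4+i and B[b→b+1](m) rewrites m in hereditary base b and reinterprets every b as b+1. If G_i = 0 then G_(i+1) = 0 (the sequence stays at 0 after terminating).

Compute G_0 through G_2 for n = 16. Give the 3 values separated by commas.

(0) 16|_4 = 4^2 ↦ 5^2|_5 = 25 ⇒ 24
(1) 24|_5 = 4·5 + 4 ↦ 4·6 + 4|_6 = 28 ⇒ 27

16, 24, 27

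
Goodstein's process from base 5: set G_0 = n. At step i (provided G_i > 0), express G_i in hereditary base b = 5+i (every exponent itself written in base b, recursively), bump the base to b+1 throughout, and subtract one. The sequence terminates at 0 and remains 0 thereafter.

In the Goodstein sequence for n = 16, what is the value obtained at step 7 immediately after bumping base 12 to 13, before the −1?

27

(0) 16|_5 = 3·5 + 1 ↦ 3·6 + 1|_6 = 19 ⇒ 18
(1) 18|_6 = 3·6 ↦ 3·7|_7 = 21 ⇒ 20
(2) 20|_7 = 2·7 + 6 ↦ 2·8 + 6|_8 = 22 ⇒ 21
(3) 21|_8 = 2·8 + 5 ↦ 2·9 + 5|_9 = 23 ⇒ 22
(4) 22|_9 = 2·9 + 4 ↦ 2·10 + 4|_10 = 24 ⇒ 23
(5) 23|_10 = 2·10 + 3 ↦ 2·11 + 3|_11 = 25 ⇒ 24
(6) 24|_11 = 2·11 + 2 ↦ 2·12 + 2|_12 = 26 ⇒ 25
(7) 25|_12 = 2·12 + 1 ↦ 2·13 + 1|_13 = 27 ⇒ 26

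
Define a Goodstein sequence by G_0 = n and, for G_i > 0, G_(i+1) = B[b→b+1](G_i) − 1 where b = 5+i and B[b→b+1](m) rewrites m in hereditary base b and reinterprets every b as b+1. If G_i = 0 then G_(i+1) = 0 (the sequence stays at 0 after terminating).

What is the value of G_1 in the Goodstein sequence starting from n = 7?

step 0: 7 = 5 + 2; sub 6 for 5: 6 + 2; = 8; G_1 = 8−1 = 7
step 1: 7 = 6 + 1; sub 7 for 6: 7 + 1; = 8; G_2 = 8−1 = 7

7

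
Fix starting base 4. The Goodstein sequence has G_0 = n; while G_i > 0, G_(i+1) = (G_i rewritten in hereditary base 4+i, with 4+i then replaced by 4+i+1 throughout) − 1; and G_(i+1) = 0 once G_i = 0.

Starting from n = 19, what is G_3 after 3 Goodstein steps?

19 —HB4→ 4^2 + 3 —bump→ 5^2 + 3 = 28 —(−1)→ 27
27 —HB5→ 5^2 + 2 —bump→ 6^2 + 2 = 38 —(−1)→ 37
37 —HB6→ 6^2 + 1 —bump→ 7^2 + 1 = 50 —(−1)→ 49
49 —HB7→ 7^2 —bump→ 8^2 = 64 —(−1)→ 63

49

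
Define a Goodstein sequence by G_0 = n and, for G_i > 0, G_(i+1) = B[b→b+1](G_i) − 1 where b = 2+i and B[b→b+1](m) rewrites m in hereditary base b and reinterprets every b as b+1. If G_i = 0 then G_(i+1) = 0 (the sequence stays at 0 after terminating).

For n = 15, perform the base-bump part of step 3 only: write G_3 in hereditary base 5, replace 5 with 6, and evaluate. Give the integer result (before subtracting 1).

i=0: 15 = 2^(2 + 1) + 2^2 + 2 + 1 (b=2); 2→3: 3^(3 + 1) + 3^3 + 3 + 1 = 112; 112−1 = 111
i=1: 111 = 3^(3 + 1) + 3^3 + 3 (b=3); 3→4: 4^(4 + 1) + 4^4 + 4 = 1284; 1284−1 = 1283
i=2: 1283 = 4^(4 + 1) + 4^4 + 3 (b=4); 4→5: 5^(5 + 1) + 5^5 + 3 = 18753; 18753−1 = 18752
i=3: 18752 = 5^(5 + 1) + 5^5 + 2 (b=5); 5→6: 6^(6 + 1) + 6^6 + 2 = 326594; 326594−1 = 326593

326594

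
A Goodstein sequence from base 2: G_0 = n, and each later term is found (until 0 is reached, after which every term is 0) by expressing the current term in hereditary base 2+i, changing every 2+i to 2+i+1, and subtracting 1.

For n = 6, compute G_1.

6 —HB2→ 2^2 + 2 —bump→ 3^3 + 3 = 30 —(−1)→ 29
29 —HB3→ 3^3 + 2 —bump→ 4^4 + 2 = 258 —(−1)→ 257

29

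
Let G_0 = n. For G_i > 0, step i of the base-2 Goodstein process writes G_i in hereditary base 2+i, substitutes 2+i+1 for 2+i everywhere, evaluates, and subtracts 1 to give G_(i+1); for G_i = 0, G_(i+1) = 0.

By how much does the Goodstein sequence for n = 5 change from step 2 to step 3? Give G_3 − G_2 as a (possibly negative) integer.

i=0: 5 = 2^2 + 1 (b=2); 2→3: 3^3 + 1 = 28; 28−1 = 27
i=1: 27 = 3^3 (b=3); 3→4: 4^4 = 256; 256−1 = 255
i=2: 255 = 3·4^3 + 3·4^2 + 3·4 + 3 (b=4); 4→5: 3·5^3 + 3·5^2 + 3·5 + 3 = 468; 468−1 = 467

212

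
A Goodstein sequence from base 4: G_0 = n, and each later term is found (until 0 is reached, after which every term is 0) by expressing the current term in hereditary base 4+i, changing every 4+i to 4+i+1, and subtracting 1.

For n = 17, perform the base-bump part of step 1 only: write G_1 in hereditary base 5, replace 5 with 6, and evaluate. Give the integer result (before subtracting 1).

G_0=17  [base 4] 4^2 + 1  →[4↦5]→  5^2 + 1 = 26  −1 ⇒ G_1=25
G_1=25  [base 5] 5^2  →[5↦6]→  6^2 = 36  −1 ⇒ G_2=35

36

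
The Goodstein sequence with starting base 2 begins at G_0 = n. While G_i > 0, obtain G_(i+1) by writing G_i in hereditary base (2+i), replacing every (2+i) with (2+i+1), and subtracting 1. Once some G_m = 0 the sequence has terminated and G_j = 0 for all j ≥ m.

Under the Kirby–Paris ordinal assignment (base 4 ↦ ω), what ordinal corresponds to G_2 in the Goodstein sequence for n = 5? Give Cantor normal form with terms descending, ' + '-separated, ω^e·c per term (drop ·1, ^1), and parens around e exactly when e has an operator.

(0) 5|_2 = 2^2 + 1 ↦ 3^3 + 1|_3 = 28 ⇒ 27
(1) 27|_3 = 3^3 ↦ 4^4|_4 = 256 ⇒ 255
(2) 255|_4 = 3·4^3 + 3·4^2 + 3·4 + 3 ↦ 3·5^3 + 3·5^2 + 3·5 + 3|_5 = 468 ⇒ 467

ω^3·3 + ω^2·3 + ω·3 + 3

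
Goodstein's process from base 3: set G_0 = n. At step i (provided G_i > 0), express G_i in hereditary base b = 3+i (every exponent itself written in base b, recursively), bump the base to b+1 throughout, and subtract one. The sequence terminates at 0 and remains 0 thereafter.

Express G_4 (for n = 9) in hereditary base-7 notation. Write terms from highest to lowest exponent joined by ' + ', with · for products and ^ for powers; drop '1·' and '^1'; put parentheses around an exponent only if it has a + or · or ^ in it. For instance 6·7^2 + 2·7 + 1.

G_0=9  [base 3] 3^2  →[3↦4]→  4^2 = 16  −1 ⇒ G_1=15
G_1=15  [base 4] 3·4 + 3  →[4↦5]→  3·5 + 3 = 18  −1 ⇒ G_2=17
G_2=17  [base 5] 3·5 + 2  →[5↦6]→  3·6 + 2 = 20  −1 ⇒ G_3=19
G_3=19  [base 6] 3·6 + 1  →[6↦7]→  3·7 + 1 = 22  −1 ⇒ G_4=21
G_4=21  [base 7] 3·7  →[7↦8]→  3·8 = 24  −1 ⇒ G_5=23

3·7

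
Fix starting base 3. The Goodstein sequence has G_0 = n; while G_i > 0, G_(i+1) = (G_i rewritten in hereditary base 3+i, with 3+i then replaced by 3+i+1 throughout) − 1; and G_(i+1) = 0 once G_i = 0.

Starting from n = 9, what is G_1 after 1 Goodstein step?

G_0 = 9. HB_3(9) = 3^2. Bump = 16. G_1 = 15.
G_1 = 15. HB_4(15) = 3·4 + 3. Bump = 18. G_2 = 17.

15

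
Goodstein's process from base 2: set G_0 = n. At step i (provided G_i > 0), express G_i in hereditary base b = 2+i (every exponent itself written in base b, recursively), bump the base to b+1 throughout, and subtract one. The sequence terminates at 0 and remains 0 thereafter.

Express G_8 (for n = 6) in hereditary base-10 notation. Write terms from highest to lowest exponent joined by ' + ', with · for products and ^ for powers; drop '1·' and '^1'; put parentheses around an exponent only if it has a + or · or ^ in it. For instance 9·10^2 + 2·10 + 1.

5·10^5 + 5·10^4 + 5·10^3 + 5·10^2 + 5·10 + 1

G_0 = 6. HB_2(6) = 2^2 + 2. Bump = 30. G_1 = 29.
G_1 = 29. HB_3(29) = 3^3 + 2. Bump = 258. G_2 = 257.
G_2 = 257. HB_4(257) = 4^4 + 1. Bump = 3126. G_3 = 3125.
G_3 = 3125. HB_5(3125) = 5^5. Bump = 46656. G_4 = 46655.
G_4 = 46655. HB_6(46655) = 5·6^5 + 5·6^4 + 5·6^3 + 5·6^2 + 5·6 + 5. Bump = 98040. G_5 = 98039.
G_5 = 98039. HB_7(98039) = 5·7^5 + 5·7^4 + 5·7^3 + 5·7^2 + 5·7 + 4. Bump = 187244. G_6 = 187243.
G_6 = 187243. HB_8(187243) = 5·8^5 + 5·8^4 + 5·8^3 + 5·8^2 + 5·8 + 3. Bump = 332148. G_7 = 332147.
G_7 = 332147. HB_9(332147) = 5·9^5 + 5·9^4 + 5·9^3 + 5·9^2 + 5·9 + 2. Bump = 555552. G_8 = 555551.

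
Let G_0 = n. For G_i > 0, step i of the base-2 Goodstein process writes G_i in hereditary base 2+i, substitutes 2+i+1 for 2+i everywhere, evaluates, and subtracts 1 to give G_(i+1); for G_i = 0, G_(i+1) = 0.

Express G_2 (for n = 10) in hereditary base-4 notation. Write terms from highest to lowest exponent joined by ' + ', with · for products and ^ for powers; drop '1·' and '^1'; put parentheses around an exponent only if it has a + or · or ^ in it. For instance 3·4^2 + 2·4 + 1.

4^(4 + 1) + 1

[0] 10 ≡ 2^(2 + 1) + 2 (base 2). Lift 3: 84. −1: 83.
[1] 83 ≡ 3^(3 + 1) + 2 (base 3). Lift 4: 1026. −1: 1025.
[2] 1025 ≡ 4^(4 + 1) + 1 (base 4). Lift 5: 15626. −1: 15625.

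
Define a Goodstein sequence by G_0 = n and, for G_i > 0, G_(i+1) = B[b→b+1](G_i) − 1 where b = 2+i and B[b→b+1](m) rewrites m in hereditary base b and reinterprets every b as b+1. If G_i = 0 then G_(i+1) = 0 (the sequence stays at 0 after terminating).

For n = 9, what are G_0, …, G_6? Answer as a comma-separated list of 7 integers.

step 0: 9 = 2^(2 + 1) + 1; sub 3 for 2: 3^(3 + 1) + 1; = 82; G_1 = 82−1 = 81
step 1: 81 = 3^(3 + 1); sub 4 for 3: 4^(4 + 1); = 1024; G_2 = 1024−1 = 1023
step 2: 1023 = 3·4^4 + 3·4^3 + 3·4^2 + 3·4 + 3; sub 5 for 4: 3·5^5 + 3·5^3 + 3·5^2 + 3·5 + 3; = 9843; G_3 = 9843−1 = 9842
step 3: 9842 = 3·5^5 + 3·5^3 + 3·5^2 + 3·5 + 2; sub 6 for 5: 3·6^6 + 3·6^3 + 3·6^2 + 3·6 + 2; = 140744; G_4 = 140744−1 = 140743
step 4: 140743 = 3·6^6 + 3·6^3 + 3·6^2 + 3·6 + 1; sub 7 for 6: 3·7^7 + 3·7^3 + 3·7^2 + 3·7 + 1; = 2471827; G_5 = 2471827−1 = 2471826
step 5: 2471826 = 3·7^7 + 3·7^3 + 3·7^2 + 3·7; sub 8 for 7: 3·8^8 + 3·8^3 + 3·8^2 + 3·8; = 50333400; G_6 = 50333400−1 = 50333399

9, 81, 1023, 9842, 140743, 2471826, 50333399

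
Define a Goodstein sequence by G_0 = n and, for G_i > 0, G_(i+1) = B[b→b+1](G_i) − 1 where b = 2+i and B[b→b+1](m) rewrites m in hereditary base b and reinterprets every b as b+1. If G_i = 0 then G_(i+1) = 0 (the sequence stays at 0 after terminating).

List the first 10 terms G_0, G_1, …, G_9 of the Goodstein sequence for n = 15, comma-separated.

step 0: 15 = 2^(2 + 1) + 2^2 + 2 + 1; sub 3 for 2: 3^(3 + 1) + 3^3 + 3 + 1; = 112; G_1 = 112−1 = 111
step 1: 111 = 3^(3 + 1) + 3^3 + 3; sub 4 for 3: 4^(4 + 1) + 4^4 + 4; = 1284; G_2 = 1284−1 = 1283
step 2: 1283 = 4^(4 + 1) + 4^4 + 3; sub 5 for 4: 5^(5 + 1) + 5^5 + 3; = 18753; G_3 = 18753−1 = 18752
step 3: 18752 = 5^(5 + 1) + 5^5 + 2; sub 6 for 5: 6^(6 + 1) + 6^6 + 2; = 326594; G_4 = 326594−1 = 326593
step 4: 326593 = 6^(6 + 1) + 6^6 + 1; sub 7 for 6: 7^(7 + 1) + 7^7 + 1; = 6588345; G_5 = 6588345−1 = 6588344
step 5: 6588344 = 7^(7 + 1) + 7^7; sub 8 for 7: 8^(8 + 1) + 8^8; = 150994944; G_6 = 150994944−1 = 150994943
step 6: 150994943 = 8^(8 + 1) + 7·8^7 + 7·8^6 + 7·8^5 + 7·8^4 + 7·8^3 + 7·8^2 + 7·8 + 7; sub 9 for 8: 9^(9 + 1) + 7·9^7 + 7·9^6 + 7·9^5 + 7·9^4 + 7·9^3 + 7·9^2 + 7·9 + 7; = 3524450281; G_7 = 3524450281−1 = 3524450280
step 7: 3524450280 = 9^(9 + 1) + 7·9^7 + 7·9^6 + 7·9^5 + 7·9^4 + 7·9^3 + 7·9^2 + 7·9 + 6; sub 10 for 9: 10^(10 + 1) + 7·10^7 + 7·10^6 + 7·10^5 + 7·10^4 + 7·10^3 + 7·10^2 + 7·10 + 6; = 100077777776; G_8 = 100077777776−1 = 100077777775
step 8: 100077777775 = 10^(10 + 1) + 7·10^7 + 7·10^6 + 7·10^5 + 7·10^4 + 7·10^3 + 7·10^2 + 7·10 + 5; sub 11 for 10: 11^(11 + 1) + 7·11^7 + 7·11^6 + 7·11^5 + 7·11^4 + 7·11^3 + 7·11^2 + 7·11 + 5; = 3138578427935; G_9 = 3138578427935−1 = 3138578427934

15, 111, 1283, 18752, 326593, 6588344, 150994943, 3524450280, 100077777775, 3138578427934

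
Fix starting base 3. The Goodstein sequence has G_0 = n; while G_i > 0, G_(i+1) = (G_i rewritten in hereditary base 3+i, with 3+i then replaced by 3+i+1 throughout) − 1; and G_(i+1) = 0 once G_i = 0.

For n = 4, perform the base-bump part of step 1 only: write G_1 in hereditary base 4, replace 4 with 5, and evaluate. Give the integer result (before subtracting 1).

G_0 = 4. HB_3(4) = 3 + 1. Bump = 5. G_1 = 4.
G_1 = 4. HB_4(4) = 4. Bump = 5. G_2 = 4.

5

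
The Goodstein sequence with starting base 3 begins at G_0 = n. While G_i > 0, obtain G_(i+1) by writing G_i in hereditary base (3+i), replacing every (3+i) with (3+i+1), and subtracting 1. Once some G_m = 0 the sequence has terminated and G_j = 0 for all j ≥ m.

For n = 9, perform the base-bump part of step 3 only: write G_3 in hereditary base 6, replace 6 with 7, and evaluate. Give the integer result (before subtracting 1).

22

i=0: 9 = 3^2 (b=3); 3→4: 4^2 = 16; 16−1 = 15
i=1: 15 = 3·4 + 3 (b=4); 4→5: 3·5 + 3 = 18; 18−1 = 17
i=2: 17 = 3·5 + 2 (b=5); 5→6: 3·6 + 2 = 20; 20−1 = 19
i=3: 19 = 3·6 + 1 (b=6); 6→7: 3·7 + 1 = 22; 22−1 = 21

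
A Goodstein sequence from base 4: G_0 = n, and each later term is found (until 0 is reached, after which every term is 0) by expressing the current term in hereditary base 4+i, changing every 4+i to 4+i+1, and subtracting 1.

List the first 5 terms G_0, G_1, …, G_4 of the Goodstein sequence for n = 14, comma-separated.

14, 16, 18, 20, 21

[0] 14 ≡ 3·4 + 2 (base 4). Lift 5: 17. −1: 16.
[1] 16 ≡ 3·5 + 1 (base 5). Lift 6: 19. −1: 18.
[2] 18 ≡ 3·6 (base 6). Lift 7: 21. −1: 20.
[3] 20 ≡ 2·7 + 6 (base 7). Lift 8: 22. −1: 21.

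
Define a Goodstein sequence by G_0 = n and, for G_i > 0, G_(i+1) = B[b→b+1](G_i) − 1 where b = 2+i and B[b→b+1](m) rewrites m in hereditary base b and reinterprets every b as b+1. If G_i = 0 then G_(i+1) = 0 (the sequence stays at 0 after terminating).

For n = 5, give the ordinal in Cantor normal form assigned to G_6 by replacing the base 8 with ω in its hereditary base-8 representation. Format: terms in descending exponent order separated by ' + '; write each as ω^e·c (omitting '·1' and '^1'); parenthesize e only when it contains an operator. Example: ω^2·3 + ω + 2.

ω^3·3 + ω^2·3 + ω·2 + 7

5 —HB2→ 2^2 + 1 —bump→ 3^3 + 1 = 28 —(−1)→ 27
27 —HB3→ 3^3 —bump→ 4^4 = 256 —(−1)→ 255
255 —HB4→ 3·4^3 + 3·4^2 + 3·4 + 3 —bump→ 3·5^3 + 3·5^2 + 3·5 + 3 = 468 —(−1)→ 467
467 —HB5→ 3·5^3 + 3·5^2 + 3·5 + 2 —bump→ 3·6^3 + 3·6^2 + 3·6 + 2 = 776 —(−1)→ 775
775 —HB6→ 3·6^3 + 3·6^2 + 3·6 + 1 —bump→ 3·7^3 + 3·7^2 + 3·7 + 1 = 1198 —(−1)→ 1197
1197 —HB7→ 3·7^3 + 3·7^2 + 3·7 —bump→ 3·8^3 + 3·8^2 + 3·8 = 1752 —(−1)→ 1751
1751 —HB8→ 3·8^3 + 3·8^2 + 2·8 + 7 —bump→ 3·9^3 + 3·9^2 + 2·9 + 7 = 2455 —(−1)→ 2454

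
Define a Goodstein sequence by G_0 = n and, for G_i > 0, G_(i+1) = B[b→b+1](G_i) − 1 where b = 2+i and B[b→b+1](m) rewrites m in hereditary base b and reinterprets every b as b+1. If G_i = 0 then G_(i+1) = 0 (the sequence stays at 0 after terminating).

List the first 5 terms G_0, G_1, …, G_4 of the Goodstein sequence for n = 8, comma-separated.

8, 80, 553, 6310, 93395

G_0 = 8. HB_2(8) = 2^(2 + 1). Bump = 81. G_1 = 80.
G_1 = 80. HB_3(80) = 2·3^3 + 2·3^2 + 2·3 + 2. Bump = 554. G_2 = 553.
G_2 = 553. HB_4(553) = 2·4^4 + 2·4^2 + 2·4 + 1. Bump = 6311. G_3 = 6310.
G_3 = 6310. HB_5(6310) = 2·5^5 + 2·5^2 + 2·5. Bump = 93396. G_4 = 93395.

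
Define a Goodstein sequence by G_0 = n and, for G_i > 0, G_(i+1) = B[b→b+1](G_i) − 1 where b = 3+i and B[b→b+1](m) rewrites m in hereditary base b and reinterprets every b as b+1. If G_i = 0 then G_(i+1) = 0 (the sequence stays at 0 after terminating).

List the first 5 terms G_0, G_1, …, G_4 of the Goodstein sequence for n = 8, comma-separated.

G_0=8  [base 3] 2·3 + 2  →[3↦4]→  2·4 + 2 = 10  −1 ⇒ G_1=9
G_1=9  [base 4] 2·4 + 1  →[4↦5]→  2·5 + 1 = 11  −1 ⇒ G_2=10
G_2=10  [base 5] 2·5  →[5↦6]→  2·6 = 12  −1 ⇒ G_3=11
G_3=11  [base 6] 6 + 5  →[6↦7]→  7 + 5 = 12  −1 ⇒ G_4=11

8, 9, 10, 11, 11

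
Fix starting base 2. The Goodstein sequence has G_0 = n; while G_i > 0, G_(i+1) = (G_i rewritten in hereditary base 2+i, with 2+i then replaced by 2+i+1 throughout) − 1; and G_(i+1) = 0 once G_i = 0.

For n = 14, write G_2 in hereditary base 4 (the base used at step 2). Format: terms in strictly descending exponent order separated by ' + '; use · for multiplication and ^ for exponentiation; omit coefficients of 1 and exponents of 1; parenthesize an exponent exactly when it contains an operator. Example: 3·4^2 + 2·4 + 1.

step 0: 14 = 2^(2 + 1) + 2^2 + 2; sub 3 for 2: 3^(3 + 1) + 3^3 + 3; = 111; G_1 = 111−1 = 110
step 1: 110 = 3^(3 + 1) + 3^3 + 2; sub 4 for 3: 4^(4 + 1) + 4^4 + 2; = 1282; G_2 = 1282−1 = 1281

4^(4 + 1) + 4^4 + 1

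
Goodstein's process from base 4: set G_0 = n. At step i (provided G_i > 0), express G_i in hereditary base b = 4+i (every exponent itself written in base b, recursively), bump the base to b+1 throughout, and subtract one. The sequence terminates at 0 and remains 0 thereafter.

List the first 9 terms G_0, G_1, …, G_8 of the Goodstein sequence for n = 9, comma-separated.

G_0 = 9. HB_4(9) = 2·4 + 1. Bump = 11. G_1 = 10.
G_1 = 10. HB_5(10) = 2·5. Bump = 12. G_2 = 11.
G_2 = 11. HB_6(11) = 6 + 5. Bump = 12. G_3 = 11.
G_3 = 11. HB_7(11) = 7 + 4. Bump = 12. G_4 = 11.
G_4 = 11. HB_8(11) = 8 + 3. Bump = 12. G_5 = 11.
G_5 = 11. HB_9(11) = 9 + 2. Bump = 12. G_6 = 11.
G_6 = 11. HB_10(11) = 10 + 1. Bump = 12. G_7 = 11.
G_7 = 11. HB_11(11) = 11. Bump = 12. G_8 = 11.

9, 10, 11, 11, 11, 11, 11, 11, 11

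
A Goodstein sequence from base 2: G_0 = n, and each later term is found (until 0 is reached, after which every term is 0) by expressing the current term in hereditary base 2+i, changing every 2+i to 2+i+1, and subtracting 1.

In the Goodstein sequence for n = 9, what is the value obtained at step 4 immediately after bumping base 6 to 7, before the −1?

2471827

base 2: 9 = 2^(2 + 1) + 1; at 3: 3^(3 + 1) + 1 = 82; next = 81
base 3: 81 = 3^(3 + 1); at 4: 4^(4 + 1) = 1024; next = 1023
base 4: 1023 = 3·4^4 + 3·4^3 + 3·4^2 + 3·4 + 3; at 5: 3·5^5 + 3·5^3 + 3·5^2 + 3·5 + 3 = 9843; next = 9842
base 5: 9842 = 3·5^5 + 3·5^3 + 3·5^2 + 3·5 + 2; at 6: 3·6^6 + 3·6^3 + 3·6^2 + 3·6 + 2 = 140744; next = 140743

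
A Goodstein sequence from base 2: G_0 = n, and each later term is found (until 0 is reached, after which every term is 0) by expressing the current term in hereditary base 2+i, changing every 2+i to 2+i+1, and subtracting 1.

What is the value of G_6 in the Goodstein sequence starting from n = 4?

139

step 0: 4 = 2^2; sub 3 for 2: 3^3; = 27; G_1 = 27−1 = 26
step 1: 26 = 2·3^2 + 2·3 + 2; sub 4 for 3: 2·4^2 + 2·4 + 2; = 42; G_2 = 42−1 = 41
step 2: 41 = 2·4^2 + 2·4 + 1; sub 5 for 4: 2·5^2 + 2·5 + 1; = 61; G_3 = 61−1 = 60
step 3: 60 = 2·5^2 + 2·5; sub 6 for 5: 2·6^2 + 2·6; = 84; G_4 = 84−1 = 83
step 4: 83 = 2·6^2 + 6 + 5; sub 7 for 6: 2·7^2 + 7 + 5; = 110; G_5 = 110−1 = 109
step 5: 109 = 2·7^2 + 7 + 4; sub 8 for 7: 2·8^2 + 8 + 4; = 140; G_6 = 140−1 = 139
step 6: 139 = 2·8^2 + 8 + 3; sub 9 for 8: 2·9^2 + 9 + 3; = 174; G_7 = 174−1 = 173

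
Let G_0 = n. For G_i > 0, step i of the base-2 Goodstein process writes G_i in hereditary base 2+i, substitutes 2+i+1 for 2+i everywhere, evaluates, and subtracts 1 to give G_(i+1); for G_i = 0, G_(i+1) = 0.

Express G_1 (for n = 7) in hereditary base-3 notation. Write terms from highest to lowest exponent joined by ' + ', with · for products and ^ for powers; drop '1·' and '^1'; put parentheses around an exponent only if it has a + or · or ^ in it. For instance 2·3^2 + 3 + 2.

i=0: 7 = 2^2 + 2 + 1 (b=2); 2→3: 3^3 + 3 + 1 = 31; 31−1 = 30
i=1: 30 = 3^3 + 3 (b=3); 3→4: 4^4 + 4 = 260; 260−1 = 259

3^3 + 3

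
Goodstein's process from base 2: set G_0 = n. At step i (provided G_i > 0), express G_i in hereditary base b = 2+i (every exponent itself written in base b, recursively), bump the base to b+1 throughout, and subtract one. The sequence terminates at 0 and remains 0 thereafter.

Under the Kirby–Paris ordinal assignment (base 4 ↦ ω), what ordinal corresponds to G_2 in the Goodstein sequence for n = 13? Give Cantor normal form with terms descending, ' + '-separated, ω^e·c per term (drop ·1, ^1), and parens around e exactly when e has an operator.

ω^(ω + 1) + ω^3·3 + ω^2·3 + ω·3 + 3

G_0=13  [base 2] 2^(2 + 1) + 2^2 + 1  →[2↦3]→  3^(3 + 1) + 3^3 + 1 = 109  −1 ⇒ G_1=108
G_1=108  [base 3] 3^(3 + 1) + 3^3  →[3↦4]→  4^(4 + 1) + 4^4 = 1280  −1 ⇒ G_2=1279
G_2=1279  [base 4] 4^(4 + 1) + 3·4^3 + 3·4^2 + 3·4 + 3  →[4↦5]→  5^(5 + 1) + 3·5^3 + 3·5^2 + 3·5 + 3 = 16093  −1 ⇒ G_3=16092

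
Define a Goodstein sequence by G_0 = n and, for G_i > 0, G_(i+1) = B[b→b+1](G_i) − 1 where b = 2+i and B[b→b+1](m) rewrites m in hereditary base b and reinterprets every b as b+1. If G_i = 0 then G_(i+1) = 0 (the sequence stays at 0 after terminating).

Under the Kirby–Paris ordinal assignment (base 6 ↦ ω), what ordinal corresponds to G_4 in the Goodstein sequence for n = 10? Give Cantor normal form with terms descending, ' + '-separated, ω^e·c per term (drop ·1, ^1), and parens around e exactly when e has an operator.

ω^ω·5 + ω^5·5 + ω^4·5 + ω^3·5 + ω^2·5 + ω·5 + 5

G_0=10  [base 2] 2^(2 + 1) + 2  →[2↦3]→  3^(3 + 1) + 3 = 84  −1 ⇒ G_1=83
G_1=83  [base 3] 3^(3 + 1) + 2  →[3↦4]→  4^(4 + 1) + 2 = 1026  −1 ⇒ G_2=1025
G_2=1025  [base 4] 4^(4 + 1) + 1  →[4↦5]→  5^(5 + 1) + 1 = 15626  −1 ⇒ G_3=15625
G_3=15625  [base 5] 5^(5 + 1)  →[5↦6]→  6^(6 + 1) = 279936  −1 ⇒ G_4=279935
G_4=279935  [base 6] 5·6^6 + 5·6^5 + 5·6^4 + 5·6^3 + 5·6^2 + 5·6 + 5  →[6↦7]→  5·7^7 + 5·7^5 + 5·7^4 + 5·7^3 + 5·7^2 + 5·7 + 5 = 4215755  −1 ⇒ G_5=4215754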